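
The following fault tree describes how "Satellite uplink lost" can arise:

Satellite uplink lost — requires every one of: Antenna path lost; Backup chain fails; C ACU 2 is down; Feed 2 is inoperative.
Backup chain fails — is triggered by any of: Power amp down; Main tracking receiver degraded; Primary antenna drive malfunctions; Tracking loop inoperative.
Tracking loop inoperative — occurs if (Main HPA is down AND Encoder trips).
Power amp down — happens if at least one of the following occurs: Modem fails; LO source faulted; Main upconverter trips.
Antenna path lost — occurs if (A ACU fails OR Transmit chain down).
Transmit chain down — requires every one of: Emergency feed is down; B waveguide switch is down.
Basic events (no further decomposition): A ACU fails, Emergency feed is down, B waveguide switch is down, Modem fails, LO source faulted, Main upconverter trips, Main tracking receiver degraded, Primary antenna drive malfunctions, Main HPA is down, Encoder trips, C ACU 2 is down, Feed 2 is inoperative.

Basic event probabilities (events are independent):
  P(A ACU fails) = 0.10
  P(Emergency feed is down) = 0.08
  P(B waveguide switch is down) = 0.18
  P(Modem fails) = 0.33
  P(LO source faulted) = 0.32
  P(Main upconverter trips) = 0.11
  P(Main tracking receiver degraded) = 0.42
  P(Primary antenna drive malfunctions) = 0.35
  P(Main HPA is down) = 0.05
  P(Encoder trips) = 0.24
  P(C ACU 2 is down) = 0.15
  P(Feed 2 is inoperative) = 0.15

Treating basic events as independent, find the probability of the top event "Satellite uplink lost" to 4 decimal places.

0.0022

P(Transmit chain down) [AND] = 0.08 × 0.18 = 0.014400
P(Antenna path lost) [OR] = 1 − (1−0.10) × (1−0.014400) = 0.112960
P(Power amp down) [OR] = 1 − (1−0.33) × (1−0.32) × (1−0.11) = 0.594516
P(Tracking loop inoperative) [AND] = 0.05 × 0.24 = 0.012000
P(Backup chain fails) [OR] = 1 − (1−0.594516) × (1−0.42) × (1−0.35) × (1−0.012000) = 0.848967
P(Satellite uplink lost) [AND] = 0.112960 × 0.848967 × 0.15 × 0.15 = 0.002158
Rounded to 4 decimal places: P(Satellite uplink lost) ≈ 0.0022.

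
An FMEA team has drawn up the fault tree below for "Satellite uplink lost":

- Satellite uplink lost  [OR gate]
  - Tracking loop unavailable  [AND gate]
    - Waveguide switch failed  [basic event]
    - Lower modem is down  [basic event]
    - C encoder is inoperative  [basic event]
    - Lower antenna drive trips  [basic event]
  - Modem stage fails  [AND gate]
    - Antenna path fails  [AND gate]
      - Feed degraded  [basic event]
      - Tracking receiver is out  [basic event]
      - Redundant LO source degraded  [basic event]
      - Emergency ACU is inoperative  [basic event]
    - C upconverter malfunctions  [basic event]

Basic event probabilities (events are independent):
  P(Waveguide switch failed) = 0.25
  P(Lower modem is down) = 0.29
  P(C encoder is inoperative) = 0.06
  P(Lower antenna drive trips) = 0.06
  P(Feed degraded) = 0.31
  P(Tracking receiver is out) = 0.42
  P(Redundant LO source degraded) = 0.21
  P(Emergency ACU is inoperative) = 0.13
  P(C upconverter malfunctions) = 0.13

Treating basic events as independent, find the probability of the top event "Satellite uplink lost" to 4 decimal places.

P(Tracking loop unavailable) [AND] = 0.25 × 0.29 × 0.06 × 0.06 = 0.000261
P(Antenna path fails) [AND] = 0.31 × 0.42 × 0.21 × 0.13 = 0.003554
P(Modem stage fails) [AND] = 0.003554 × 0.13 = 0.000462
P(Satellite uplink lost) [OR] = 1 − (1−0.000261) × (1−0.000462) = 0.000723
Rounded to 4 decimal places: P(Satellite uplink lost) ≈ 0.0007.

0.0007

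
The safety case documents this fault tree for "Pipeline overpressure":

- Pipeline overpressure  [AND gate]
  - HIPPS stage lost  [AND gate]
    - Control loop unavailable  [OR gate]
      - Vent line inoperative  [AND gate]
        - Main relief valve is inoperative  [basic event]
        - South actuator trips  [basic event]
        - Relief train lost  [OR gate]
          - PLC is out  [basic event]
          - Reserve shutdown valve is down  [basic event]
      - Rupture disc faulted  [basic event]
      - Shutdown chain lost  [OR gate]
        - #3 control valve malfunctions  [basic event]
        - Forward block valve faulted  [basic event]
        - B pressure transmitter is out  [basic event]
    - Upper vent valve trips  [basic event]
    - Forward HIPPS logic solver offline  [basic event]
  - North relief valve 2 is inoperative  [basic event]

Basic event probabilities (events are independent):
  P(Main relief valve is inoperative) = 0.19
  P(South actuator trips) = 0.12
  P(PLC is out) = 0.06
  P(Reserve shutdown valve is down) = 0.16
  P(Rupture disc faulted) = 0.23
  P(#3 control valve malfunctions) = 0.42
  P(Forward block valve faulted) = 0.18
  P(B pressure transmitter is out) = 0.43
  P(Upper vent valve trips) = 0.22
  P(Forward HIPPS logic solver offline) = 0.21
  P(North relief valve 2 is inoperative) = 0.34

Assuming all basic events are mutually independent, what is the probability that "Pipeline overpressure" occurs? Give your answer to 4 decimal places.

P(Relief train lost) [OR] = 1 − (1−0.06) × (1−0.16) = 0.210400
P(Vent line inoperative) [AND] = 0.19 × 0.12 × 0.210400 = 0.004797
P(Shutdown chain lost) [OR] = 1 − (1−0.42) × (1−0.18) × (1−0.43) = 0.728908
P(Control loop unavailable) [OR] = 1 − (1−0.004797) × (1−0.23) × (1−0.728908) = 0.792260
P(HIPPS stage lost) [AND] = 0.792260 × 0.22 × 0.21 = 0.036602
P(Pipeline overpressure) [AND] = 0.036602 × 0.34 = 0.012445
Rounded to 4 decimal places: P(Pipeline overpressure) ≈ 0.0124.

0.0124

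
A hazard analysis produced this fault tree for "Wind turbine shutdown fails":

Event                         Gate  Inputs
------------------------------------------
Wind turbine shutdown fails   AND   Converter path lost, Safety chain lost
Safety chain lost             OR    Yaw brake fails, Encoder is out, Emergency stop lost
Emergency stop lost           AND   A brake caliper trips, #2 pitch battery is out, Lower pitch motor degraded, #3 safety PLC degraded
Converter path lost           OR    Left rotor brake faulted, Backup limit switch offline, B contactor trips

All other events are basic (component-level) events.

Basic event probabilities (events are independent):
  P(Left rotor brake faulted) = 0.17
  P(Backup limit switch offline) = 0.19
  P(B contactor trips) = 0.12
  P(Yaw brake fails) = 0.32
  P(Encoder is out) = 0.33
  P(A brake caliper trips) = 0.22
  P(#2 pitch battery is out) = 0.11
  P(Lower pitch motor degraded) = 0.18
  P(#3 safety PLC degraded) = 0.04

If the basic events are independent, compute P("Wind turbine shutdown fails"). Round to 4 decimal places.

P(Converter path lost) [OR] = 1 − (1−0.17) × (1−0.19) × (1−0.12) = 0.408376
P(Emergency stop lost) [AND] = 0.22 × 0.11 × 0.18 × 0.04 = 0.000174
P(Safety chain lost) [OR] = 1 − (1−0.32) × (1−0.33) × (1−0.000174) = 0.544479
P(Wind turbine shutdown fails) [AND] = 0.408376 × 0.544479 = 0.222352
Rounded to 4 decimal places: P(Wind turbine shutdown fails) ≈ 0.2224.

0.2224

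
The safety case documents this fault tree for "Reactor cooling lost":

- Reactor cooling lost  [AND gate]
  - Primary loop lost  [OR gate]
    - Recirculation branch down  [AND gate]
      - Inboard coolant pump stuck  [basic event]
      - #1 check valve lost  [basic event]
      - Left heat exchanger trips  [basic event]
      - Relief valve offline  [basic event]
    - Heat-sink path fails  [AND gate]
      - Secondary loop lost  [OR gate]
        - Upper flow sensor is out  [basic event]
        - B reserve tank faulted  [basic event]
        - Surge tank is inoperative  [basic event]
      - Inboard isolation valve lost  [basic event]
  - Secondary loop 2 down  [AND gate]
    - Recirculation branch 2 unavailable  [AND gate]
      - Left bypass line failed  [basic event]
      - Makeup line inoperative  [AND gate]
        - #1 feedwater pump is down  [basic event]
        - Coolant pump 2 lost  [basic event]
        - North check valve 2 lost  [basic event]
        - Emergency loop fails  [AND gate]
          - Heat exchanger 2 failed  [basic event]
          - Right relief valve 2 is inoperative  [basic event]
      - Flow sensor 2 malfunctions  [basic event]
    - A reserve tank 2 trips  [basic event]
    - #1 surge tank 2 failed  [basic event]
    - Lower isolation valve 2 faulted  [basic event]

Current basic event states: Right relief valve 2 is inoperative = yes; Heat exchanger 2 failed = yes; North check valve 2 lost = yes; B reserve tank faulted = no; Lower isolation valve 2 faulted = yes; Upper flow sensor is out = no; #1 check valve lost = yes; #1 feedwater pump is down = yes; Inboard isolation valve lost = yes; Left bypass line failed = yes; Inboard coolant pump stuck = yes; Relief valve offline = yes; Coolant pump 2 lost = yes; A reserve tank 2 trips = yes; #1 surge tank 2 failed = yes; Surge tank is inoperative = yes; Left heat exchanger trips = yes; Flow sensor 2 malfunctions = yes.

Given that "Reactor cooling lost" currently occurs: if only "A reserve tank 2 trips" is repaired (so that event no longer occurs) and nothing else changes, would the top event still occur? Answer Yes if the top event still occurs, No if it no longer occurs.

Counterfactual: set "A reserve tank 2 trips" to not occurred.
Recirculation branch down [AND]: Inboard coolant pump stuck=occurs, #1 check valve lost=occurs, Left heat exchanger trips=occurs, Relief valve offline=occurs → all inputs occur → occurs.
Secondary loop lost [OR]: Upper flow sensor is out=not, B reserve tank faulted=not, Surge tank is inoperative=occurs → at least one input occurs → occurs.
Heat-sink path fails [AND]: Secondary loop lost=occurs, Inboard isolation valve lost=occurs → all inputs occur → occurs.
Primary loop lost [OR]: Recirculation branch down=occurs, Heat-sink path fails=occurs → at least one input occurs → occurs.
Emergency loop fails [AND]: Heat exchanger 2 failed=occurs, Right relief valve 2 is inoperative=occurs → all inputs occur → occurs.
Makeup line inoperative [AND]: #1 feedwater pump is down=occurs, Coolant pump 2 lost=occurs, North check valve 2 lost=occurs, Emergency loop fails=occurs → all inputs occur → occurs.
Recirculation branch 2 unavailable [AND]: Left bypass line failed=occurs, Makeup line inoperative=occurs, Flow sensor 2 malfunctions=occurs → all inputs occur → occurs.
Secondary loop 2 down [AND]: Recirculation branch 2 unavailable=occurs, A reserve tank 2 trips=not, #1 surge tank 2 failed=occurs, Lower isolation valve 2 faulted=occurs → not all inputs occur → does not occur.
Reactor cooling lost [AND]: Primary loop lost=occurs, Secondary loop 2 down=not → not all inputs occur → does not occur.

No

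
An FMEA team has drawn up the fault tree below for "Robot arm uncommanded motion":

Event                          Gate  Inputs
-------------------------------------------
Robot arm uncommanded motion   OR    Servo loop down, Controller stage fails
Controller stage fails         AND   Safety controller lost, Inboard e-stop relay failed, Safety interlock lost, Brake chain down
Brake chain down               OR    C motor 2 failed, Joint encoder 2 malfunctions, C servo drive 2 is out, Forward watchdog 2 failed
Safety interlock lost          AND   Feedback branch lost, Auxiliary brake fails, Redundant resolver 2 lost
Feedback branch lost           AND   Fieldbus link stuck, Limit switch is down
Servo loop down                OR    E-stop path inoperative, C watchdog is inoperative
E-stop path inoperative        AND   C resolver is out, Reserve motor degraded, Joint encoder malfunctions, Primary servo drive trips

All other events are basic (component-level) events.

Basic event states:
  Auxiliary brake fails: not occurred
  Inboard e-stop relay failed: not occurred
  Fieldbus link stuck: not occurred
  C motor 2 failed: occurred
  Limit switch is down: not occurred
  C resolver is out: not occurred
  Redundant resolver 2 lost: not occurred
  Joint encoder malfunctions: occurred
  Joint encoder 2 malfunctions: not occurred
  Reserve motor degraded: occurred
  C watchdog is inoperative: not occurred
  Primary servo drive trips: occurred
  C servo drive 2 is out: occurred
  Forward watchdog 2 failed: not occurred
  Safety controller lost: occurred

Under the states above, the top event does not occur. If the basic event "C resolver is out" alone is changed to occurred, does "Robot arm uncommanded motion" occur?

Counterfactual: set "C resolver is out" to occurred.
E-stop path inoperative [AND]: C resolver is out=occurs, Reserve motor degraded=occurs, Joint encoder malfunctions=occurs, Primary servo drive trips=occurs → all inputs occur → occurs.
Servo loop down [OR]: E-stop path inoperative=occurs, C watchdog is inoperative=not → at least one input occurs → occurs.
Feedback branch lost [AND]: Fieldbus link stuck=not, Limit switch is down=not → not all inputs occur → does not occur.
Safety interlock lost [AND]: Feedback branch lost=not, Auxiliary brake fails=not, Redundant resolver 2 lost=not → not all inputs occur → does not occur.
Brake chain down [OR]: C motor 2 failed=occurs, Joint encoder 2 malfunctions=not, C servo drive 2 is out=occurs, Forward watchdog 2 failed=not → at least one input occurs → occurs.
Controller stage fails [AND]: Safety controller lost=occurs, Inboard e-stop relay failed=not, Safety interlock lost=not, Brake chain down=occurs → not all inputs occur → does not occur.
Robot arm uncommanded motion [OR]: Servo loop down=occurs, Controller stage fails=not → at least one input occurs → occurs.

Yes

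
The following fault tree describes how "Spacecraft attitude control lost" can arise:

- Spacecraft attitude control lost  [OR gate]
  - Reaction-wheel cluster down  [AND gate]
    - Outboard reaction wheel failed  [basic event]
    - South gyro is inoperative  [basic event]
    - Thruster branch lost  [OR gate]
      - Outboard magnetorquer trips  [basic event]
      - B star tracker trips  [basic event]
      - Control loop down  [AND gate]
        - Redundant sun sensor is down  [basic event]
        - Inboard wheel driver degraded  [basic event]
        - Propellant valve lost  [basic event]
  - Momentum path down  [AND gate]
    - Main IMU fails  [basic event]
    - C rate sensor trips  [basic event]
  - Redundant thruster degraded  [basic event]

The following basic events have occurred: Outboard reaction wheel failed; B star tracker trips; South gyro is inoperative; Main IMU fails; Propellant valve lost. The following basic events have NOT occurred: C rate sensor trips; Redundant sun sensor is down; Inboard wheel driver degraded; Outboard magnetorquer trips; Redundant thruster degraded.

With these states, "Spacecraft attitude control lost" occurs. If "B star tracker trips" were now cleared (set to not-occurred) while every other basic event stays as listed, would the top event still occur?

Counterfactual: set "B star tracker trips" to not occurred.
Control loop down [AND]: Redundant sun sensor is down=not, Inboard wheel driver degraded=not, Propellant valve lost=occurs → not all inputs occur → does not occur.
Thruster branch lost [OR]: Outboard magnetorquer trips=not, B star tracker trips=not, Control loop down=not → no input occurs → does not occur.
Reaction-wheel cluster down [AND]: Outboard reaction wheel failed=occurs, South gyro is inoperative=occurs, Thruster branch lost=not → not all inputs occur → does not occur.
Momentum path down [AND]: Main IMU fails=occurs, C rate sensor trips=not → not all inputs occur → does not occur.
Spacecraft attitude control lost [OR]: Reaction-wheel cluster down=not, Momentum path down=not, Redundant thruster degraded=not → no input occurs → does not occur.

No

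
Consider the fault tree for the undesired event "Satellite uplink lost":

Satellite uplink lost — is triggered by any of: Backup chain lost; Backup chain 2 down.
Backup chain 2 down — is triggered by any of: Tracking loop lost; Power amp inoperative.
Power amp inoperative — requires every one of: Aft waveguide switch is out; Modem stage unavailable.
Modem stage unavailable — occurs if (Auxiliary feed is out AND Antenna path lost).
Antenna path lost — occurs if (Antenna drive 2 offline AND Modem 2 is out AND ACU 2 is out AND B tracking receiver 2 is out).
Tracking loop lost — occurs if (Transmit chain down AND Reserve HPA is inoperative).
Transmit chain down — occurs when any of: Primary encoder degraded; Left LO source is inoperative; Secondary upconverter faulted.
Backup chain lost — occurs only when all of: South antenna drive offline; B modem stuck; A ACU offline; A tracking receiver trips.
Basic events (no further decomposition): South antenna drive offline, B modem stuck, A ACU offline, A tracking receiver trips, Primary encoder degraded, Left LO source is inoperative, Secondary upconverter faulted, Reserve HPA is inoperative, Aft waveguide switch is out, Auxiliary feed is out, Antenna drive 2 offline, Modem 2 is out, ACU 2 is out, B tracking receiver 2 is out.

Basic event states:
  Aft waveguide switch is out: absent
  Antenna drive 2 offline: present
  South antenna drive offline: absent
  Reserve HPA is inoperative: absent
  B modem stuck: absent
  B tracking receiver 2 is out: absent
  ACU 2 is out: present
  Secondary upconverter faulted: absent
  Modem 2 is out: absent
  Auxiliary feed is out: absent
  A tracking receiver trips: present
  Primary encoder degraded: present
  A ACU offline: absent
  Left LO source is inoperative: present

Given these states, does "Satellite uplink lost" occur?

Backup chain lost [AND]: South antenna drive offline=not, B modem stuck=not, A ACU offline=not, A tracking receiver trips=occurs → not all inputs occur → does not occur.
Transmit chain down [OR]: Primary encoder degraded=occurs, Left LO source is inoperative=occurs, Secondary upconverter faulted=not → at least one input occurs → occurs.
Tracking loop lost [AND]: Transmit chain down=occurs, Reserve HPA is inoperative=not → not all inputs occur → does not occur.
Antenna path lost [AND]: Antenna drive 2 offline=occurs, Modem 2 is out=not, ACU 2 is out=occurs, B tracking receiver 2 is out=not → not all inputs occur → does not occur.
Modem stage unavailable [AND]: Auxiliary feed is out=not, Antenna path lost=not → not all inputs occur → does not occur.
Power amp inoperative [AND]: Aft waveguide switch is out=not, Modem stage unavailable=not → not all inputs occur → does not occur.
Backup chain 2 down [OR]: Tracking loop lost=not, Power amp inoperative=not → no input occurs → does not occur.
Satellite uplink lost [OR]: Backup chain lost=not, Backup chain 2 down=not → no input occurs → does not occur.

No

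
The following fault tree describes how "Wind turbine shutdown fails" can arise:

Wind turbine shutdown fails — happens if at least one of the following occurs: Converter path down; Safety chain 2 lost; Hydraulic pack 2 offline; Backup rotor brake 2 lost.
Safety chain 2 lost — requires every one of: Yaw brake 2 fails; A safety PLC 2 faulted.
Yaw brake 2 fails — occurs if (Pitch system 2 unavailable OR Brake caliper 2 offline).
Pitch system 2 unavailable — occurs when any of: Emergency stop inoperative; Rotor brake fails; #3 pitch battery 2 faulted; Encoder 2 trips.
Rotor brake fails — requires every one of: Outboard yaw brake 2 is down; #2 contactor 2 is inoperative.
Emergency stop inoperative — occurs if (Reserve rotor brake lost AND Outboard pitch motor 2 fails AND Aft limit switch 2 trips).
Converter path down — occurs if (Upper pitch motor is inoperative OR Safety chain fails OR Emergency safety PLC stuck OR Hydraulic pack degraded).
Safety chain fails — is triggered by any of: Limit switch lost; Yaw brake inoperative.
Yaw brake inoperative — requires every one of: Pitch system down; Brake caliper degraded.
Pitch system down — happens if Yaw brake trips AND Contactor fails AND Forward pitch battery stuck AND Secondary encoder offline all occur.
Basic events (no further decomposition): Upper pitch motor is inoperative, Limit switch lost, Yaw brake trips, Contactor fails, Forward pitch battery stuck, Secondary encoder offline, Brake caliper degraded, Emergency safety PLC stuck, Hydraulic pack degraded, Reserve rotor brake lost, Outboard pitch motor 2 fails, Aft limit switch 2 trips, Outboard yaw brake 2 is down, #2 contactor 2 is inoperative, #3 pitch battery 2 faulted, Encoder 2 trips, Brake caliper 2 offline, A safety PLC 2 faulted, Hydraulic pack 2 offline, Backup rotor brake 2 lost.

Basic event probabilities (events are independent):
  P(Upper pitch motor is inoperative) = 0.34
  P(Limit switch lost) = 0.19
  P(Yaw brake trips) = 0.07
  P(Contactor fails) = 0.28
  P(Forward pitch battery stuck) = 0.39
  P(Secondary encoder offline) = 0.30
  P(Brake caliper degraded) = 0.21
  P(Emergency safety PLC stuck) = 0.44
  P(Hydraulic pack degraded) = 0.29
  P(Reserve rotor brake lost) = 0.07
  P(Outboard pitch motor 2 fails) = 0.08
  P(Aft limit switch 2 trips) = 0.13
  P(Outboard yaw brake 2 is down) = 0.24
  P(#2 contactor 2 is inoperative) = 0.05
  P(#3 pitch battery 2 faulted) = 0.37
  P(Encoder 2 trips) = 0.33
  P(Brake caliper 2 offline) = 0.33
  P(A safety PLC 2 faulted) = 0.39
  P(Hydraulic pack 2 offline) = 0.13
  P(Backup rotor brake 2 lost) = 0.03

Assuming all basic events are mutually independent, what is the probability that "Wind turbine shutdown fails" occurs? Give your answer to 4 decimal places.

P(Pitch system down) [AND] = 0.07 × 0.28 × 0.39 × 0.30 = 0.002293
P(Yaw brake inoperative) [AND] = 0.002293 × 0.21 = 0.000482
P(Safety chain fails) [OR] = 1 − (1−0.19) × (1−0.000482) = 0.190390
P(Converter path down) [OR] = 1 − (1−0.34) × (1−0.190390) × (1−0.44) × (1−0.29) = 0.787545
P(Emergency stop inoperative) [AND] = 0.07 × 0.08 × 0.13 = 0.000728
P(Rotor brake fails) [AND] = 0.24 × 0.05 = 0.012000
P(Pitch system 2 unavailable) [OR] = 1 − (1−0.000728) × (1−0.012000) × (1−0.37) × (1−0.33) = 0.583269
P(Yaw brake 2 fails) [OR] = 1 − (1−0.583269) × (1−0.33) = 0.720790
P(Safety chain 2 lost) [AND] = 0.720790 × 0.39 = 0.281108
P(Wind turbine shutdown fails) [OR] = 1 − (1−0.787545) × (1−0.281108) × (1−0.13) × (1−0.03) = 0.871109
Rounded to 4 decimal places: P(Wind turbine shutdown fails) ≈ 0.8711.

0.8711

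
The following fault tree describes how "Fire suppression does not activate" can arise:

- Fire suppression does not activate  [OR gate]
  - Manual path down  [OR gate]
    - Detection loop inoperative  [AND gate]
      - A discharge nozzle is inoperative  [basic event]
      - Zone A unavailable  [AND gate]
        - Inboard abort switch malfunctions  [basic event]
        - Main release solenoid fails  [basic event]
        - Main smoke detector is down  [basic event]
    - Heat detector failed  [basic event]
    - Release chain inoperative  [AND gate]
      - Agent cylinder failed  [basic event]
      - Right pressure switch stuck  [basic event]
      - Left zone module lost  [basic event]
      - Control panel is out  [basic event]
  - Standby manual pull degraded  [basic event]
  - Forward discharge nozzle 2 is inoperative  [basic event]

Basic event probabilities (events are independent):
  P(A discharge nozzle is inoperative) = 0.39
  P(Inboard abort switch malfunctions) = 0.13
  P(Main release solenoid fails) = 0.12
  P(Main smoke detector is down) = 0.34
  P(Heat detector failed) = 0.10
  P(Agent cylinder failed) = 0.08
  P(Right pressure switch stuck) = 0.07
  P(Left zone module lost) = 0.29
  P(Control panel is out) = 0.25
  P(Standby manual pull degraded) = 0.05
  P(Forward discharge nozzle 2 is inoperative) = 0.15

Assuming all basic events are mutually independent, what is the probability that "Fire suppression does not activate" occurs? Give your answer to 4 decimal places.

P(Zone A unavailable) [AND] = 0.13 × 0.12 × 0.34 = 0.005304
P(Detection loop inoperative) [AND] = 0.39 × 0.005304 = 0.002069
P(Release chain inoperative) [AND] = 0.08 × 0.07 × 0.29 × 0.25 = 0.000406
P(Manual path down) [OR] = 1 − (1−0.002069) × (1−0.10) × (1−0.000406) = 0.102227
P(Fire suppression does not activate) [OR] = 1 − (1−0.102227) × (1−0.05) × (1−0.15) = 0.275048
Rounded to 4 decimal places: P(Fire suppression does not activate) ≈ 0.2750.

0.2750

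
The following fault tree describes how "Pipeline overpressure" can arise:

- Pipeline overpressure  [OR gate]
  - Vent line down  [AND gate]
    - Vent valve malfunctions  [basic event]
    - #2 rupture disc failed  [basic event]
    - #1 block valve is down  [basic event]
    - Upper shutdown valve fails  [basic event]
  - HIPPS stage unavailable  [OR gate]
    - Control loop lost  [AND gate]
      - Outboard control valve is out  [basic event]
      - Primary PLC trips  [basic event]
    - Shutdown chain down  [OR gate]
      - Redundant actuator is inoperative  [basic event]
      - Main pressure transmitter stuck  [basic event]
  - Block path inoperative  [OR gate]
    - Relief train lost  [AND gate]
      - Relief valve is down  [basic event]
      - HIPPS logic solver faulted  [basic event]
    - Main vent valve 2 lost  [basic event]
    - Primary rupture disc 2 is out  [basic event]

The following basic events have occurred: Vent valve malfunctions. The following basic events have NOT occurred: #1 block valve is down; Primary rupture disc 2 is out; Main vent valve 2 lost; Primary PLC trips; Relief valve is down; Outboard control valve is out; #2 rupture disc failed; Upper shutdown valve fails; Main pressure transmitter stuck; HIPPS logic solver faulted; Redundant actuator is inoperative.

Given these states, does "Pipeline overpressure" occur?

Vent line down [AND]: Vent valve malfunctions=occurs, #2 rupture disc failed=not, #1 block valve is down=not, Upper shutdown valve fails=not → not all inputs occur → does not occur.
Control loop lost [AND]: Outboard control valve is out=not, Primary PLC trips=not → not all inputs occur → does not occur.
Shutdown chain down [OR]: Redundant actuator is inoperative=not, Main pressure transmitter stuck=not → no input occurs → does not occur.
HIPPS stage unavailable [OR]: Control loop lost=not, Shutdown chain down=not → no input occurs → does not occur.
Relief train lost [AND]: Relief valve is down=not, HIPPS logic solver faulted=not → not all inputs occur → does not occur.
Block path inoperative [OR]: Relief train lost=not, Main vent valve 2 lost=not, Primary rupture disc 2 is out=not → no input occurs → does not occur.
Pipeline overpressure [OR]: Vent line down=not, HIPPS stage unavailable=not, Block path inoperative=not → no input occurs → does not occur.

No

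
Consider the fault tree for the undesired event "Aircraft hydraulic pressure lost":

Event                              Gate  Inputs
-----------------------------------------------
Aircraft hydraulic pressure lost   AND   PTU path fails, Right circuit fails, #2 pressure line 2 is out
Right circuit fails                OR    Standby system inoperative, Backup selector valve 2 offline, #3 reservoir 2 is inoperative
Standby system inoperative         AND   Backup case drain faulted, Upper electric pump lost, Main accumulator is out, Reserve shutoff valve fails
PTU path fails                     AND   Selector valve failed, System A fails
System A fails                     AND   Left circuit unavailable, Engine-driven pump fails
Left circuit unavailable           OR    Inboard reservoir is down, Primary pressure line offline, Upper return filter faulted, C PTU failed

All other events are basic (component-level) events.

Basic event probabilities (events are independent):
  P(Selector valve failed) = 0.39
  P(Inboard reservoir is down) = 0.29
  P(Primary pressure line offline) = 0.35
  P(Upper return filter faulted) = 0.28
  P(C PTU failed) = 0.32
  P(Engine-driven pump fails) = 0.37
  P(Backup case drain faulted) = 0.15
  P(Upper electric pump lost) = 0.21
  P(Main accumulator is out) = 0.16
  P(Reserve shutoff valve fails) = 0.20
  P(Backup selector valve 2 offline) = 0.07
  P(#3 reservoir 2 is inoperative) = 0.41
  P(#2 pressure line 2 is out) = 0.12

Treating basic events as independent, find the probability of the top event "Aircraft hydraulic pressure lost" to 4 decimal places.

P(Left circuit unavailable) [OR] = 1 − (1−0.29) × (1−0.35) × (1−0.28) × (1−0.32) = 0.774050
P(System A fails) [AND] = 0.774050 × 0.37 = 0.286399
P(PTU path fails) [AND] = 0.39 × 0.286399 = 0.111696
P(Standby system inoperative) [AND] = 0.15 × 0.21 × 0.16 × 0.20 = 0.001008
P(Right circuit fails) [OR] = 1 − (1−0.001008) × (1−0.07) × (1−0.41) = 0.451853
P(Aircraft hydraulic pressure lost) [AND] = 0.111696 × 0.451853 × 0.12 = 0.006056
Rounded to 4 decimal places: P(Aircraft hydraulic pressure lost) ≈ 0.0061.

0.0061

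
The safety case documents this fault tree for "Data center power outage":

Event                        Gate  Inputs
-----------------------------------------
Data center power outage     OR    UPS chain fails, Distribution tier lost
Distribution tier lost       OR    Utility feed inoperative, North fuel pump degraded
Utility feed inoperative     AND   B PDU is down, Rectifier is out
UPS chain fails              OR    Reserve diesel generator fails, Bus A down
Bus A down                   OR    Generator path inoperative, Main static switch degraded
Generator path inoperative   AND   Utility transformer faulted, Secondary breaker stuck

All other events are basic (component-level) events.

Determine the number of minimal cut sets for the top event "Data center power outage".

Generator path inoperative [AND]: one cut set from each child combined → 1 × 1 = 1 cut set(s).
Bus A down [OR]: union of children's cut sets → 2 cut set(s).
UPS chain fails [OR]: union of children's cut sets → 3 cut set(s).
Utility feed inoperative [AND]: one cut set from each child combined → 1 × 1 = 1 cut set(s).
Distribution tier lost [OR]: union of children's cut sets → 2 cut set(s).
Data center power outage [OR]: union of children's cut sets → 5 cut set(s).
Minimal cut sets: {Reserve diesel generator fails}; {Secondary breaker stuck, Utility transformer faulted}; {Main static switch degraded}; {B PDU is down, Rectifier is out}; {North fuel pump degraded}.

5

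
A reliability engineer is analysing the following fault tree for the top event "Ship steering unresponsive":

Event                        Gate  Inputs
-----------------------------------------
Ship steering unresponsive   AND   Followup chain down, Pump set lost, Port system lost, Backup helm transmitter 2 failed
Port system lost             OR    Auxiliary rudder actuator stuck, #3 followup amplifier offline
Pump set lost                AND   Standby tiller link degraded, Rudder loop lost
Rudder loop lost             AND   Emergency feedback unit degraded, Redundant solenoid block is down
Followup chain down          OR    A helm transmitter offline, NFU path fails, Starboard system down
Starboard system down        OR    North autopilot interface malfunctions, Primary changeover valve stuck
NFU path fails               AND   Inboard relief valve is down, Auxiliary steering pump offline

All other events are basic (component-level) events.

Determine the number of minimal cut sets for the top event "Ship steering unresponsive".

8

NFU path fails [AND]: one cut set from each child combined → 1 × 1 = 1 cut set(s).
Starboard system down [OR]: union of children's cut sets → 2 cut set(s).
Followup chain down [OR]: union of children's cut sets → 4 cut set(s).
Rudder loop lost [AND]: one cut set from each child combined → 1 × 1 = 1 cut set(s).
Pump set lost [AND]: one cut set from each child combined → 1 × 1 = 1 cut set(s).
Port system lost [OR]: union of children's cut sets → 2 cut set(s).
Ship steering unresponsive [AND]: one cut set from each child combined → 4 × 1 × 2 × 1 = 8 cut set(s).
Minimal cut sets: {A helm transmitter offline, Auxiliary rudder actuator stuck, Backup helm transmitter 2 failed, Emergency feedback unit degraded, Redundant solenoid block is down, Standby tiller link degraded}; {#3 followup amplifier offline, A helm transmitter offline, Backup helm transmitter 2 failed, Emergency feedback unit degraded, Redundant solenoid block is down, Standby tiller link degraded}; {Auxiliary rudder actuator stuck, Auxiliary steering pump offline, Backup helm transmitter 2 failed, Emergency feedback unit degraded, Inboard relief valve is down, Redundant solenoid block is down, Standby tiller link degraded}; {#3 followup amplifier offline, Auxiliary steering pump offline, Backup helm transmitter 2 failed, Emergency feedback unit degraded, Inboard relief valve is down, Redundant solenoid block is down, Standby tiller link degraded}; {Auxiliary rudder actuator stuck, Backup helm transmitter 2 failed, Emergency feedback unit degraded, North autopilot interface malfunctions, Redundant solenoid block is down, Standby tiller link degraded}; {#3 followup amplifier offline, Backup helm transmitter 2 failed, Emergency feedback unit degraded, North autopilot interface malfunctions, Redundant solenoid block is down, Standby tiller link degraded}; {Auxiliary rudder actuator stuck, Backup helm transmitter 2 failed, Emergency feedback unit degraded, Primary changeover valve stuck, Redundant solenoid block is down, Standby tiller link degraded}; {#3 followup amplifier offline, Backup helm transmitter 2 failed, Emergency feedback unit degraded, Primary changeover valve stuck, Redundant solenoid block is down, Standby tiller link degraded}.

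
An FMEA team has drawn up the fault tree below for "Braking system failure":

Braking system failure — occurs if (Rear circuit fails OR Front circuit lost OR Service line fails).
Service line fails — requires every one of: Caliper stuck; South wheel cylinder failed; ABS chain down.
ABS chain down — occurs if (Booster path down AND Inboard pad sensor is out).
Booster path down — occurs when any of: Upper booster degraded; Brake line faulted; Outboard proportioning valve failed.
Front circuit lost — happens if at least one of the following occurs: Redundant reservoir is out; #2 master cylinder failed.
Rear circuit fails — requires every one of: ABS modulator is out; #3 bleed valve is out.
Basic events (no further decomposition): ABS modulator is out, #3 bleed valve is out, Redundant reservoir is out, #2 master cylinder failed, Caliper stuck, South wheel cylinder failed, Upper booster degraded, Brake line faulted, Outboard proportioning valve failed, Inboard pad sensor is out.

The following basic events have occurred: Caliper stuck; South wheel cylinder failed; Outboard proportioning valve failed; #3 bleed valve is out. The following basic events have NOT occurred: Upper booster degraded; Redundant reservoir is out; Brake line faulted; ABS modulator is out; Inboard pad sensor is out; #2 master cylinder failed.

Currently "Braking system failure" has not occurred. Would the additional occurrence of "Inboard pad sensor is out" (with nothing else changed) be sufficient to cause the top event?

Yes

Counterfactual: set "Inboard pad sensor is out" to occurred.
Rear circuit fails [AND]: ABS modulator is out=not, #3 bleed valve is out=occurs → not all inputs occur → does not occur.
Front circuit lost [OR]: Redundant reservoir is out=not, #2 master cylinder failed=not → no input occurs → does not occur.
Booster path down [OR]: Upper booster degraded=not, Brake line faulted=not, Outboard proportioning valve failed=occurs → at least one input occurs → occurs.
ABS chain down [AND]: Booster path down=occurs, Inboard pad sensor is out=occurs → all inputs occur → occurs.
Service line fails [AND]: Caliper stuck=occurs, South wheel cylinder failed=occurs, ABS chain down=occurs → all inputs occur → occurs.
Braking system failure [OR]: Rear circuit fails=not, Front circuit lost=not, Service line fails=occurs → at least one input occurs → occurs.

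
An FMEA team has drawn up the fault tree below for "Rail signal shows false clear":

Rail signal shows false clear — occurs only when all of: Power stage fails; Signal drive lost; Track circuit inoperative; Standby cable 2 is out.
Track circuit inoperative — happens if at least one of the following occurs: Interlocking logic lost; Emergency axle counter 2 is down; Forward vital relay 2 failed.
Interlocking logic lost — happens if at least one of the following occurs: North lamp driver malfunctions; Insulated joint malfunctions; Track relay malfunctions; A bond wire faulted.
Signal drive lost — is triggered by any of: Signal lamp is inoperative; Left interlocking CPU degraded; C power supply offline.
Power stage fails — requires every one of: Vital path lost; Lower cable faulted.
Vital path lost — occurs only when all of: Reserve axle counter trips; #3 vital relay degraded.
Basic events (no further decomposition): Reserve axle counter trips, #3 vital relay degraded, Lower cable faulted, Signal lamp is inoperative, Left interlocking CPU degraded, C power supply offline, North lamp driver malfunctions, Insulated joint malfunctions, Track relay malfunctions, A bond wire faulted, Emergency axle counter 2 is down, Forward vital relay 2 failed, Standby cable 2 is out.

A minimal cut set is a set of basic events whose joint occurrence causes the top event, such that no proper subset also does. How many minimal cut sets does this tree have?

Vital path lost [AND]: one cut set from each child combined → 1 × 1 = 1 cut set(s).
Power stage fails [AND]: one cut set from each child combined → 1 × 1 = 1 cut set(s).
Signal drive lost [OR]: union of children's cut sets → 3 cut set(s).
Interlocking logic lost [OR]: union of children's cut sets → 4 cut set(s).
Track circuit inoperative [OR]: union of children's cut sets → 6 cut set(s).
Rail signal shows false clear [AND]: one cut set from each child combined → 1 × 3 × 6 × 1 = 18 cut set(s).

18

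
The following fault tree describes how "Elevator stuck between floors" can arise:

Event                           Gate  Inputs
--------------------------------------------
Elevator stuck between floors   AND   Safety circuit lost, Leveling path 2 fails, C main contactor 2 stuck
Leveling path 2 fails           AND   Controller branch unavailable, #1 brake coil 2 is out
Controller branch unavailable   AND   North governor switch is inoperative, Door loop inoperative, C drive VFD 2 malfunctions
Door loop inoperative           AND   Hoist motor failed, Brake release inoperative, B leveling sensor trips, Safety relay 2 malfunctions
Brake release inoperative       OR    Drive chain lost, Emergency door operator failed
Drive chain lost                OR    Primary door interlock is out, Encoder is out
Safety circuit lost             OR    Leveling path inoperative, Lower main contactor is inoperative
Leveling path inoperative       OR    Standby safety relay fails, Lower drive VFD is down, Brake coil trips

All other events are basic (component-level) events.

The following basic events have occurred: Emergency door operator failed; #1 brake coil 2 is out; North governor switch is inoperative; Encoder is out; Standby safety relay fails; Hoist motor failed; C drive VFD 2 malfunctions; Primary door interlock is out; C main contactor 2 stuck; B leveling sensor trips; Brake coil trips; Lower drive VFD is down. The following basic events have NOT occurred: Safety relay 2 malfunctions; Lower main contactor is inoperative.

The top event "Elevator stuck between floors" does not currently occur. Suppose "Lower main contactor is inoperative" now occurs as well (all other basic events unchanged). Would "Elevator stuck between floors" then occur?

Counterfactual: set "Lower main contactor is inoperative" to occurred.
Leveling path inoperative [OR]: Standby safety relay fails=occurs, Lower drive VFD is down=occurs, Brake coil trips=occurs → at least one input occurs → occurs.
Safety circuit lost [OR]: Leveling path inoperative=occurs, Lower main contactor is inoperative=occurs → at least one input occurs → occurs.
Drive chain lost [OR]: Primary door interlock is out=occurs, Encoder is out=occurs → at least one input occurs → occurs.
Brake release inoperative [OR]: Drive chain lost=occurs, Emergency door operator failed=occurs → at least one input occurs → occurs.
Door loop inoperative [AND]: Hoist motor failed=occurs, Brake release inoperative=occurs, B leveling sensor trips=occurs, Safety relay 2 malfunctions=not → not all inputs occur → does not occur.
Controller branch unavailable [AND]: North governor switch is inoperative=occurs, Door loop inoperative=not, C drive VFD 2 malfunctions=occurs → not all inputs occur → does not occur.
Leveling path 2 fails [AND]: Controller branch unavailable=not, #1 brake coil 2 is out=occurs → not all inputs occur → does not occur.
Elevator stuck between floors [AND]: Safety circuit lost=occurs, Leveling path 2 fails=not, C main contactor 2 stuck=occurs → not all inputs occur → does not occur.

No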